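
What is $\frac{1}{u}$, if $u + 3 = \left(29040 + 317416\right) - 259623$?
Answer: $\frac{1}{86830} \approx 1.1517 \cdot 10^{-5}$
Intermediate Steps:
$u = 86830$ ($u = -3 + \left(\left(29040 + 317416\right) - 259623\right) = -3 + \left(346456 - 259623\right) = -3 + 86833 = 86830$)
$\frac{1}{u} = \frac{1}{86830}$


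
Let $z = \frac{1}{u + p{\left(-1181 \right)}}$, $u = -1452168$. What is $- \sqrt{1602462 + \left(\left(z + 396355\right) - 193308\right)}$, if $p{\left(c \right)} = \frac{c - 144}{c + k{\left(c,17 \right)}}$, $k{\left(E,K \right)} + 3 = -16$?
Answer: $- \frac{\sqrt{8772334767239802066061}}{69704011} \approx -1343.7$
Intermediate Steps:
$k{\left(E,K \right)} = -19$ ($k{\left(E,K \right)} = -3 - 16 = -19$)
$p{\left(c \right)} = \frac{-144 + c}{-19 + c}$ ($p{\left(c \right)} = \frac{c - 144}{c - 19} = \frac{-144 + c}{-19 + c}$)
$z = - \frac{48}{69704011}$ ($z = \frac{1}{-1452168 + \frac{-144 - 1181}{-19 - 1181}} = \frac{1}{-1452168 + \frac{1}{-1200} \left(-1325\right)} = \frac{1}{-1452168 - - \frac{53}{48}} = \frac{1}{-1452168 + \frac{53}{48}} = \frac{1}{- \frac{69704011}{48}} = - \frac{48}{69704011} \approx -6.8863 \cdot 10^{-7}$)
$- \sqrt{1602462 + \left(\left(z + 396355\right) - 193308\right)} = - \sqrt{1602462 + \left(\left(- \frac{48}{69704011} + 396355\right) - 193308\right)} = - \sqrt{1602462 + \left(\frac{27627533279857}{69704011} - 193308\right)} = - \sqrt{1602462 + \frac{14153190321469}{69704011}} = - \sqrt{\frac{125851219196551}{69704011}} = - \frac{\sqrt{8772334767239802066061}}{69704011}$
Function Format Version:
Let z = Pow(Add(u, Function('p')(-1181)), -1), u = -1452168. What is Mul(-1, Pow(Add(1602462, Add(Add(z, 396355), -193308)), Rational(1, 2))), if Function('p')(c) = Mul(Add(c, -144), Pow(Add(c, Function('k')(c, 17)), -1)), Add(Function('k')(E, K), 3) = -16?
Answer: Mul(Rational(-1, 69704011), Pow(8772334767239802066061, Rational(1, 2))) ≈ -1343.7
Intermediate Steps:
Function('k')(E, K) = -19 (Function('k')(E, K) = Add(-3, -16) = -19)
Function('p')(c) = Mul(Pow(Add(-19, c), -1), Add(-144, c)) (Function('p')(c) = Mul(Add(c, -144), Pow(Add(c, -19), -1)) = Mul(Add(-144, c), Pow(Add(-19, c), -1)) = Mul(Pow(Add(-19, c), -1), Add(-144, c)))
z = Rational(-48, 69704011) (z = Pow(Add(-1452168, Mul(Pow(Add(-19, -1181), -1), Add(-144, -1181))), -1) = Pow(Add(-1452168, Mul(Pow(-1200, -1), -1325)), -1) = Pow(Add(-1452168, Mul(Rational(-1, 1200), -1325)), -1) = Pow(Add(-1452168, Rational(53, 48)), -1) = Pow(Rational(-69704011, 48), -1) = Rational(-48, 69704011) ≈ -6.8863e-7)
Mul(-1, Pow(Add(1602462, Add(Add(z, 396355), -193308)), Rational(1, 2))) = Mul(-1, Pow(Add(1602462, Add(Add(Rational(-48, 69704011), 396355), -193308)), Rational(1, 2))) = Mul(-1, Pow(Add(1602462, Add(Rational(27627533279857, 69704011), -193308)), Rational(1, 2))) = Mul(-1, Pow(Add(1602462, Rational(14153190321469, 69704011)), Rational(1, 2))) = Mul(-1, Pow(Rational(125851219196551, 69704011), Rational(1, 2))) = Mul(-1, Mul(Rational(1, 69704011), Pow(8772334767239802066061, Rational(1, 2)))) = Mul(Rational(-1, 69704011), Pow(8772334767239802066061, Rational(1, 2)))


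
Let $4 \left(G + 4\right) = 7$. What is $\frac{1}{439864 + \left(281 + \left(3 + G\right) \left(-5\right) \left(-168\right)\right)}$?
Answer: $\frac{1}{440775} \approx 2.2687 \cdot 10^{-6}$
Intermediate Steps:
$G = - \frac{9}{4}$ ($G = -4 + \frac{1}{4} \cdot 7 = -4 + \frac{7}{4} = - \frac{9}{4} \approx -2.25$)
$\frac{1}{439864 + \left(281 + \left(3 + G\right) \left(-5\right) \left(-168\right)\right)} = \frac{1}{439864 + \left(281 + \left(3 - \frac{9}{4}\right) \left(-5\right) \left(-168\right)\right)} = \frac{1}{439864 + \left(281 + \frac{3}{4} \left(-5\right) \left(-168\right)\right)} = \frac{1}{439864 + \left(281 - -630\right)} = \frac{1}{439864 + \left(281 + 630\right)} = \frac{1}{439864 + 911} = \frac{1}{440775}$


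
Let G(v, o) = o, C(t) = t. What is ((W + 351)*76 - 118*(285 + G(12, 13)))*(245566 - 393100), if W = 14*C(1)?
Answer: 1095292416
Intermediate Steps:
W = 14 (W = 14*1 = 14)
((W + 351)*76 - 118*(285 + G(12, 13)))*(245566 - 393100) = ((14 + 351)*76 - 118*(285 + 13))*(245566 - 393100) = (365*76 - 118*298)*(-147534) = (27740 - 35164)*(-147534) = -7424*(-147534) = 1095292416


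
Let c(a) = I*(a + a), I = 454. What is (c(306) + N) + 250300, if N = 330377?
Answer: 858525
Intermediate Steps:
c(a) = 908*a (c(a) = 454*(a + a) = 454*(2*a) = 908*a)
(c(306) + N) + 250300 = (908*306 + 330377) + 250300 = (277848 + 330377) + 250300 = 608225 + 250300 = 858525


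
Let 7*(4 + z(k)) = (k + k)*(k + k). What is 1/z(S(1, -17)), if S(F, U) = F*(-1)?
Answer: -7/24 ≈ -0.29167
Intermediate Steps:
S(F, U) = -F
z(k) = -4 + 4*k²/7 (z(k) = -4 + ((k + k)*(k + k))/7 = -4 + ((2*k)*(2*k))/7 = -4 + (4*k²)/7 = -4 + 4*k²/7)
1/z(S(1, -17)) = 1/(-4 + 4*(-1*1)²/7) = 1/(-4 + (4/7)*(-1)²) = 1/(-4 + (4/7)*1) = 1/(-4 + 4/7) = 1/(-24/7) = -7/24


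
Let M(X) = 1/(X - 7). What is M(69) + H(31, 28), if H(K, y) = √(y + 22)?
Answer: 1/62 + 5*√2 ≈ 7.0872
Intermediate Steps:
M(X) = 1/(-7 + X)
H(K, y) = √(22 + y)
M(69) + H(31, 28) = 1/(-7 + 69) + √(22 + 28) = 1/62 + √50 = 1/62 + 5*√2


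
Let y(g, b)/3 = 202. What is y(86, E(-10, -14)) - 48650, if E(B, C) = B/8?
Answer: -48044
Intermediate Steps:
E(B, C) = B/8 (E(B, C) = B*(1/8) = B/8)
y(g, b) = 606 (y(g, b) = 3*202 = 606)
y(86, E(-10, -14)) - 48650 = 606 - 48650 = -48044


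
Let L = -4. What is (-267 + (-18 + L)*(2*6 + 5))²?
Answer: 410881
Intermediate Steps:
(-267 + (-18 + L)*(2*6 + 5))² = (-267 + (-18 - 4)*(2*6 + 5))² = (-267 - 22*(12 + 5))² = (-267 - 22*17)² = (-267 - 374)² = (-641)² = 410881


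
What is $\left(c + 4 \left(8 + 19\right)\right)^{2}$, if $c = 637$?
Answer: $555025$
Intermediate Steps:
$\left(c + 4 \left(8 + 19\right)\right)^{2} = \left(637 + 4 \left(8 + 19\right)\right)^{2} = \left(637 + 4 \cdot 27\right)^{2} = \left(637 + 108\right)^{2} = 745^{2} = 555025$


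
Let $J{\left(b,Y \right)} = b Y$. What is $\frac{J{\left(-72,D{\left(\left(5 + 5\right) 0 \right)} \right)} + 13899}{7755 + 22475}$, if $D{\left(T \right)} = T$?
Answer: $\frac{13899}{30230} \approx 0.45977$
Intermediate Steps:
$J{\left(b,Y \right)} = Y b$
$\frac{J{\left(-72,D{\left(\left(5 + 5\right) 0 \right)} \right)} + 13899}{7755 + 22475} = \frac{\left(5 + 5\right) 0 \left(-72\right) + 13899}{7755 + 22475} = \frac{10 \cdot 0 \left(-72\right) + 13899}{30230} = \left(0 \left(-72\right) + 13899\right) \frac{1}{30230} = \left(0 + 13899\right) \frac{1}{30230} = 13899 \cdot \frac{1}{30230} = \frac{13899}{30230}$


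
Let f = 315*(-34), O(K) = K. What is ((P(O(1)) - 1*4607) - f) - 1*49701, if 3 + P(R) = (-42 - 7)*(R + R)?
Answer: -43699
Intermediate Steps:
P(R) = -3 - 98*R (P(R) = -3 + (-42 - 7)*(R + R) = -3 - 98*R)
f = -10710
((P(O(1)) - 1*4607) - f) - 1*49701 = (((-3 - 98*1) - 1*4607) - 1*(-10710)) - 1*49701 = (((-3 - 98) - 4607) + 10710) - 49701 = ((-101 - 4607) + 10710) - 49701 = (-4708 + 10710) - 49701 = 6002 - 49701 = -43699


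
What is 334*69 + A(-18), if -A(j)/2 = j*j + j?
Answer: 22434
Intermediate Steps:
A(j) = -2*j - 2*j² (A(j) = -2*(j*j + j) = -2*(j² + j) = -2*(j + j²) = -2*j - 2*j²)
334*69 + A(-18) = 334*69 - 2*(-18)*(1 - 18) = 23046 - 2*(-18)*(-17) = 23046 - 612 = 22434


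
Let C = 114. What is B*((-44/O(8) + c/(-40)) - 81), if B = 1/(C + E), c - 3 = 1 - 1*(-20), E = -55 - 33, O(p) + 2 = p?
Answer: -667/195 ≈ -3.4205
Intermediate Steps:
O(p) = -2 + p
E = -88
c = 24 (c = 3 + (1 - 1*(-20)) = 3 + (1 + 20) = 3 + 21 = 24)
B = 1/26 (B = 1/(114 - 88) = 1/26 ≈ 0.038462)
B*((-44/O(8) + c/(-40)) - 81) = ((-44/(-2 + 8) + 24/(-40)) - 81)/26 = ((-44/6 + 24*(-1/40)) - 81)/26 = ((-44*1/6 - 3/5) - 81)/26 = ((-22/3 - 3/5) - 81)/26 = (-119/15 - 81)/26 = (1/26)*(-1334/15) = -667/195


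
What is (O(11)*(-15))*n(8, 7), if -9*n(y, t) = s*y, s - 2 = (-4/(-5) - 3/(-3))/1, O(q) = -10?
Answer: -1520/3 ≈ -506.67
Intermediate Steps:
s = 19/5 (s = 2 + (-4/(-5) - 3/(-3))/1 = 2 + (-4*(-⅕) - 3*(-⅓))*1 = 2 + (⅘ + 1)*1 = 2 + (9/5)*1 = 2 + 9/5 = 19/5 ≈ 3.8000)
n(y, t) = -19*y/45
(O(11)*(-15))*n(8, 7) = (-10*(-15))*(-19/45*8) = 150*(-152/45) = -1520/3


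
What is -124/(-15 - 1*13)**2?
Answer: -31/196 ≈ -0.15816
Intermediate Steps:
-124/(-15 - 1*13)**2 = -124/(-15 - 13)**2 = -124/((-28)**2) = -124/784 = -124*1/784 = -31/196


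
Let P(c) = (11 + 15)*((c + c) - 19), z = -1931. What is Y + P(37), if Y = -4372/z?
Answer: 2765702/1931 ≈ 1432.3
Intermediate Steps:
P(c) = -494 + 52*c (P(c) = 26*(2*c - 19) = 26*(-19 + 2*c) = -494 + 52*c)
Y = 4372/1931 (Y = -4372/(-1931) = -4372*(-1/1931) = 4372/1931 ≈ 2.2641)
Y + P(37) = 4372/1931 + (-494 + 52*37) = 4372/1931 + (-494 + 1924) = 4372/1931 + 1430 = 2765702/1931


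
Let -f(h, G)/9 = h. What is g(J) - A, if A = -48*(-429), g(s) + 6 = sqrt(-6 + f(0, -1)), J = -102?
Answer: -20598 + I*sqrt(6) ≈ -20598.0 + 2.4495*I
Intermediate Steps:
f(h, G) = -9*h
g(s) = -6 + I*sqrt(6) (g(s) = -6 + sqrt(-6 - 9*0) = -6 + sqrt(-6 + 0) = -6 + sqrt(-6) = -6 + I*sqrt(6))
A = 20592
g(J) - A = (-6 + I*sqrt(6)) - 1*20592 = (-6 + I*sqrt(6)) - 20592 = -20598 + I*sqrt(6)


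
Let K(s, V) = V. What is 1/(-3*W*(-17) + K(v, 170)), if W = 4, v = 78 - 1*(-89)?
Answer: 1/374 ≈ 0.0026738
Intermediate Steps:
v = 167 (v = 78 + 89 = 167)
1/(-3*W*(-17) + K(v, 170)) = 1/(-3*4*(-17) + 170) = 1/(-12*(-17) + 170) = 1/(204 + 170) = 1/374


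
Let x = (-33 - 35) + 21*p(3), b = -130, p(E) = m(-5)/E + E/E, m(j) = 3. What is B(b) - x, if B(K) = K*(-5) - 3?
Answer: 673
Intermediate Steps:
p(E) = 1 + 3/E (p(E) = 3/E + E/E = 3/E + 1 = 1 + 3/E)
B(K) = -3 - 5*K (B(K) = -5*K - 3 = -3 - 5*K)
x = -26 (x = (-33 - 35) + 21*((3 + 3)/3) = -68 + 21*((1/3)*6) = -68 + 21*2 = -68 + 42 = -26)
B(b) - x = (-3 - 5*(-130)) - 1*(-26) = (-3 + 650) + 26 = 647 + 26 = 673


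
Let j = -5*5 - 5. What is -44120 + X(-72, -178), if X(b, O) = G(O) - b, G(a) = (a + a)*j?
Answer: -33368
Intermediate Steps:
j = -30 (j = -25 - 5 = -30)
G(a) = -60*a (G(a) = (a + a)*(-30) = (2*a)*(-30) = -60*a)
X(b, O) = -b - 60*O (X(b, O) = -60*O - b = -b - 60*O)
-44120 + X(-72, -178) = -44120 + (-1*(-72) - 60*(-178)) = -44120 + (72 + 10680) = -44120 + 10752 = -33368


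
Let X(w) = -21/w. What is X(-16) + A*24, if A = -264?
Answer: -101355/16 ≈ -6334.7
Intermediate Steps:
X(-16) + A*24 = -21/(-16) - 264*24 = -21*(-1/16) - 6336 = 21/16 - 6336 = -101355/16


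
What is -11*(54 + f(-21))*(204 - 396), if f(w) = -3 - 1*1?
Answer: 105600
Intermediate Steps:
f(w) = -4 (f(w) = -3 - 1 = -4)
-11*(54 + f(-21))*(204 - 396) = -11*(54 - 4)*(204 - 396) = -550*(-192) = -11*(-9600) = 105600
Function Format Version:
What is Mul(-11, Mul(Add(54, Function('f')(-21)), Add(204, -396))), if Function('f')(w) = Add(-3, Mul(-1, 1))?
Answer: 105600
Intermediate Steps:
Function('f')(w) = -4 (Function('f')(w) = Add(-3, -1) = -4)
Mul(-11, Mul(Add(54, Function('f')(-21)), Add(204, -396))) = Mul(-11, Mul(Add(54, -4), Add(204, -396))) = Mul(-11, Mul(50, -192)) = Mul(-11, -9600) = 105600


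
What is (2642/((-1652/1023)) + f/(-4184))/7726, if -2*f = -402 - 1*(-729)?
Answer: -5654051421/26700932384 ≈ -0.21175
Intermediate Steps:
f = -327/2 (f = -(-402 - 1*(-729))/2 = -(-402 + 729)/2 = -1/2*327 = -327/2 ≈ -163.50)
(2642/((-1652/1023)) + f/(-4184))/7726 = (2642/((-1652/1023)) - 327/2/(-4184))/7726 = (2642/((-1652*1/1023)) - 327/2*(-1/4184))*(1/7726) = (2642/(-1652/1023) + 327/8368)*(1/7726) = (2642*(-1023/1652) + 327/8368)*(1/7726) = (-1351383/826 + 327/8368)*(1/7726) = -5654051421/3455984*1/7726 = -5654051421/26700932384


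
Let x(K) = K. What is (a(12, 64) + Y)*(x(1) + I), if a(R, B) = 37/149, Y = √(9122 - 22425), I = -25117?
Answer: -929292/149 - 25116*I*√13303 ≈ -6236.9 - 2.8968e+6*I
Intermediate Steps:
Y = I*√13303 (Y = √(-13303) = I*√13303 ≈ 115.34*I)
a(R, B) = 37/149 (a(R, B) = 37*(1/149) = 37/149)
(a(12, 64) + Y)*(x(1) + I) = (37/149 + I*√13303)*(1 - 25117) = (37/149 + I*√13303)*(-25116) = -929292/149 - 25116*I*√13303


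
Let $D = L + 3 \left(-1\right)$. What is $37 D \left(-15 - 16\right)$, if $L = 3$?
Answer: $0$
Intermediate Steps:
$D = 0$ ($D = 3 + 3 \left(-1\right) = 3 - 3 = 0$)
$37 D \left(-15 - 16\right) = 37 \cdot 0 \left(-15 - 16\right) = 0 \left(-31\right) = 0$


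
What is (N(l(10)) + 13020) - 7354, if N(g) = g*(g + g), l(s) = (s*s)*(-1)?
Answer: 25666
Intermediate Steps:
l(s) = -s**2 (l(s) = s**2*(-1) = -s**2)
N(g) = 2*g**2 (N(g) = g*(2*g) = 2*g**2)
(N(l(10)) + 13020) - 7354 = (2*(-1*10**2)**2 + 13020) - 7354 = (2*(-1*100)**2 + 13020) - 7354 = (2*(-100)**2 + 13020) - 7354 = (2*10000 + 13020) - 7354 = (20000 + 13020) - 7354 = 33020 - 7354 = 25666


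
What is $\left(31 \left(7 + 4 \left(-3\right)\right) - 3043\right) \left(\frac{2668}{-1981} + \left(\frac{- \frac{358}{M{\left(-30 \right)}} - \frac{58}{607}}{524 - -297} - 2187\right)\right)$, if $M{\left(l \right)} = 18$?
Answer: $\frac{20727027127628120}{2961676221} \approx 6.9984 \cdot 10^{6}$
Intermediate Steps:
$\left(31 \left(7 + 4 \left(-3\right)\right) - 3043\right) \left(\frac{2668}{-1981} + \left(\frac{- \frac{358}{M{\left(-30 \right)}} - \frac{58}{607}}{524 - -297} - 2187\right)\right) = \left(31 \left(7 + 4 \left(-3\right)\right) - 3043\right) \left(\frac{2668}{-1981} - \left(2187 - \frac{- \frac{358}{18} - \frac{58}{607}}{524 - -297}\right)\right) = \left(31 \left(7 - 12\right) - 3043\right) \left(2668 \left(- \frac{1}{1981}\right) - \left(2187 - \frac{\left(-358\right) \frac{1}{18} - \frac{58}{607}}{524 + 297}\right)\right) = \left(31 \left(-5\right) - 3043\right) \left(- \frac{2668}{1981} - \left(2187 - \frac{- \frac{179}{9} - \frac{58}{607}}{821}\right)\right) = \left(-155 - 3043\right) \left(- \frac{2668}{1981} - \frac{9809073176}{4485123}\right) = - 3198 \left(- \frac{2668}{1981} - \frac{9809073176}{4485123}\right) = \left(-3198\right) \left(- \frac{19443740269820}{8885028663}\right) = \frac{20727027127628120}{2961676221}$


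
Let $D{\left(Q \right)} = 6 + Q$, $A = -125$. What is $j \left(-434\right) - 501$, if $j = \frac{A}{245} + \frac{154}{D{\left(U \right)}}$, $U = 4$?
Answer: $- \frac{243711}{35} \approx -6963.2$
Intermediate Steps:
$j = \frac{3648}{245}$ ($j = - \frac{125}{245} + \frac{154}{6 + 4} = \left(-125\right) \frac{1}{245} + \frac{154}{10} = - \frac{25}{49} + 154 \cdot \frac{1}{10} = - \frac{25}{49} + \frac{77}{5} = \frac{3648}{245} \approx 14.89$)
$j \left(-434\right) - 501 = \frac{3648}{245} \left(-434\right) - 501 = - \frac{226176}{35} - 501 = - \frac{243711}{35}$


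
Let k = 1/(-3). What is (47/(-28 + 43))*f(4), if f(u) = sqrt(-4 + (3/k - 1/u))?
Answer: 47*I*sqrt(53)/30 ≈ 11.406*I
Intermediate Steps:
k = -1/3 ≈ -0.33333
f(u) = sqrt(-13 - 1/u) (f(u) = sqrt(-4 + (3/(-1/3) - 1/u)) = sqrt(-4 + (3*(-3) - 1/u)) = sqrt(-4 + (-9 - 1/u)) = sqrt(-13 - 1/u))
(47/(-28 + 43))*f(4) = (47/(-28 + 43))*sqrt(-13 - 1/4) = (47/15)*sqrt(-13 - 1*1/4) = ((1/15)*47)*sqrt(-13 - 1/4) = 47*sqrt(-53/4)/15 = 47*(I*sqrt(53)/2)/15 = 47*I*sqrt(53)/30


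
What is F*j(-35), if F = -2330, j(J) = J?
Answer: 81550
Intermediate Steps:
F*j(-35) = -2330*(-35) = 81550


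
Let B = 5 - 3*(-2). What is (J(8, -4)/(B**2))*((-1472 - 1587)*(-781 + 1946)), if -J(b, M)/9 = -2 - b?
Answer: -320736150/121 ≈ -2.6507e+6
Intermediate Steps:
J(b, M) = 18 + 9*b (J(b, M) = -9*(-2 - b) = 18 + 9*b)
B = 11 (B = 5 + 6 = 11)
(J(8, -4)/(B**2))*((-1472 - 1587)*(-781 + 1946)) = ((18 + 9*8)/(11**2))*((-1472 - 1587)*(-781 + 1946)) = ((18 + 72)/121)*(-3059*1165) = (90*(1/121))*(-3563735) = (90/121)*(-3563735) = -320736150/121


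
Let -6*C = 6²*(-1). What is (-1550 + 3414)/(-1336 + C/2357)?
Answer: -2196724/1574473 ≈ -1.3952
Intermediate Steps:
C = 6 (C = -6²*(-1)/6 = -6*(-1) = -⅙*(-36) = 6)
(-1550 + 3414)/(-1336 + C/2357) = (-1550 + 3414)/(-1336 + 6/2357) = 1864/(-1336 + 6*(1/2357)) = 1864/(-1336 + 6/2357) = 1864/(-3148946/2357) = 1864*(-2357/3148946) = -2196724/1574473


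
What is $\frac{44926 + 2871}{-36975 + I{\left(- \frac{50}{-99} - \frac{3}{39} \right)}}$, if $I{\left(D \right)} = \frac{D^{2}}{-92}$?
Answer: $- \frac{7283591156556}{5634470730901} \approx -1.2927$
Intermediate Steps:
$I{\left(D \right)} = - \frac{D^{2}}{92}$ ($I{\left(D \right)} = D^{2} \left(- \frac{1}{92}\right) = - \frac{D^{2}}{92}$)
$\frac{44926 + 2871}{-36975 + I{\left(- \frac{50}{-99} - \frac{3}{39} \right)}} = \frac{44926 + 2871}{-36975 - \frac{\left(- \frac{50}{-99} - \frac{3}{39}\right)^{2}}{92}} = \frac{47797}{-36975 - \frac{\left(\left(-50\right) \left(- \frac{1}{99}\right) - \frac{1}{13}\right)^{2}}{92}} = \frac{47797}{-36975 - \frac{\left(\frac{50}{99} - \frac{1}{13}\right)^{2}}{92}} = \frac{47797}{-36975 - \frac{\left(\frac{551}{1287}\right)^{2}}{92}} = \frac{47797}{-36975 - \frac{303601}{152385948}} = \frac{47797}{- \frac{5634470730901}{152385948}} = 47797 \left(- \frac{152385948}{5634470730901}\right) = - \frac{7283591156556}{5634470730901}$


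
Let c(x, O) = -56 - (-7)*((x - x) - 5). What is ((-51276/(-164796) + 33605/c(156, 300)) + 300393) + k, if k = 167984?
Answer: 44990079493/96131 ≈ 4.6801e+5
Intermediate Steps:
c(x, O) = -91 (c(x, O) = -56 - (-7)*(0 - 5) = -56 - (-7)*(-5) = -56 - 1*35 = -56 - 35 = -91)
((-51276/(-164796) + 33605/c(156, 300)) + 300393) + k = ((-51276/(-164796) + 33605/(-91)) + 300393) + 167984 = ((-51276*(-1/164796) + 33605*(-1/91)) + 300393) + 167984 = ((4273/13733 - 2585/7) + 300393) + 167984 = (-35469894/96131 + 300393) + 167984 = 28841609589/96131 + 167984 = 44990079493/96131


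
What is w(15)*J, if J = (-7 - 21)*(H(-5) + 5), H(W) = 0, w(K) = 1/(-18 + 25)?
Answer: -20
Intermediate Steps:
w(K) = ⅐ (w(K) = 1/7 = ⅐)
J = -140 (J = (-7 - 21)*(0 + 5) = -28*5 = -140)
w(15)*J = (⅐)*(-140) = -20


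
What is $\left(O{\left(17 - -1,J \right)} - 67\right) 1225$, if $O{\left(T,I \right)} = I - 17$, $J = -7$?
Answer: $-111475$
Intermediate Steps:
$O{\left(T,I \right)} = -17 + I$
$\left(O{\left(17 - -1,J \right)} - 67\right) 1225 = \left(\left(-17 - 7\right) - 67\right) 1225 = \left(-24 - 67\right) 1225 = \left(-91\right) 1225 = -111475$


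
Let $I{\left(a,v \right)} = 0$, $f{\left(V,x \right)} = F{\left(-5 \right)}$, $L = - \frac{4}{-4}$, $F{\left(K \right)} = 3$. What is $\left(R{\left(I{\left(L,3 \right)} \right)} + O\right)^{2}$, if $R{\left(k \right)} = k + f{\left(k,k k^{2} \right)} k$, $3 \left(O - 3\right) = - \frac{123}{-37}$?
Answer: $\frac{23104}{1369} \approx 16.877$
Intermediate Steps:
$L = 1$ ($L = \left(-4\right) \left(- \frac{1}{4}\right) = 1$)
$f{\left(V,x \right)} = 3$
$O = \frac{152}{37}$ ($O = 3 + \frac{\left(-123\right) \frac{1}{-37}}{3} = 3 + \frac{\left(-123\right) \left(- \frac{1}{37}\right)}{3} = 3 + \frac{1}{3} \cdot \frac{123}{37} = 3 + \frac{41}{37} = \frac{152}{37} \approx 4.1081$)
$R{\left(k \right)} = 4 k$ ($R{\left(k \right)} = k + 3 k = 4 k$)
$\left(R{\left(I{\left(L,3 \right)} \right)} + O\right)^{2} = \left(4 \cdot 0 + \frac{152}{37}\right)^{2} = \left(0 + \frac{152}{37}\right)^{2} = \left(\frac{152}{37}\right)^{2} = \frac{23104}{1369}$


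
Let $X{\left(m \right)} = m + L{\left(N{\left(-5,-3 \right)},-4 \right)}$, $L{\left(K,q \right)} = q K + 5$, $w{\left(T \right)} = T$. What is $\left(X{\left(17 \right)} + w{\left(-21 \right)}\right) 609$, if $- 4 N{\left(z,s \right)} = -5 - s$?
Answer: $-609$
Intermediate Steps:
$N{\left(z,s \right)} = \frac{5}{4} + \frac{s}{4}$ ($N{\left(z,s \right)} = - \frac{-5 - s}{4} = \frac{5}{4} + \frac{s}{4}$)
$L{\left(K,q \right)} = 5 + K q$ ($L{\left(K,q \right)} = K q + 5 = 5 + K q$)
$X{\left(m \right)} = 3 + m$ ($X{\left(m \right)} = m + \left(5 + \left(\frac{5}{4} + \frac{1}{4} \left(-3\right)\right) \left(-4\right)\right) = m + \left(5 + \left(\frac{5}{4} - \frac{3}{4}\right) \left(-4\right)\right) = m + \left(5 + \frac{1}{2} \left(-4\right)\right) = m + \left(5 - 2\right) = m + 3 = 3 + m$)
$\left(X{\left(17 \right)} + w{\left(-21 \right)}\right) 609 = \left(\left(3 + 17\right) - 21\right) 609 = \left(20 - 21\right) 609 = \left(-1\right) 609 = -609$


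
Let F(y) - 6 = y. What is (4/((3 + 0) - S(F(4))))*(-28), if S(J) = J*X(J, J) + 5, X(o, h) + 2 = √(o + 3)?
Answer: 126/61 + 70*√13/61 ≈ 6.2031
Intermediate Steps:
X(o, h) = -2 + √(3 + o) (X(o, h) = -2 + √(o + 3) = -2 + √(3 + o))
F(y) = 6 + y
S(J) = 5 + J*(-2 + √(3 + J)) (S(J) = J*(-2 + √(3 + J)) + 5 = 5 + J*(-2 + √(3 + J)))
(4/((3 + 0) - S(F(4))))*(-28) = (4/((3 + 0) - (5 + (6 + 4)*(-2 + √(3 + (6 + 4))))))*(-28) = (4/(3 - (5 + 10*(-2 + √(3 + 10)))))*(-28) = (4/(3 - (5 + 10*(-2 + √13))))*(-28) = (4/(3 - (5 + (-20 + 10*√13))))*(-28) = (4/(3 - (-15 + 10*√13)))*(-28) = (4/(3 + (15 - 10*√13)))*(-28) = (4/(18 - 10*√13))*(-28) = -112/(18 - 10*√13)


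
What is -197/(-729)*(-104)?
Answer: -20488/729 ≈ -28.104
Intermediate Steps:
-197/(-729)*(-104) = -197*(-1/729)*(-104) = (197/729)*(-104) = -20488/729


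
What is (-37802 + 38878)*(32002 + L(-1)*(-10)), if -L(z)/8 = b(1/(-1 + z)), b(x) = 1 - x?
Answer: 34563272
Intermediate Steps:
L(z) = -8 + 8/(-1 + z) (L(z) = -8*(1 - 1/(-1 + z)) = -8 + 8/(-1 + z))
(-37802 + 38878)*(32002 + L(-1)*(-10)) = (-37802 + 38878)*(32002 + (8*(2 - 1*(-1))/(-1 - 1))*(-10)) = 1076*(32002 + (8*(2 + 1)/(-2))*(-10)) = 1076*(32002 + (8*(-½)*3)*(-10)) = 1076*(32002 - 12*(-10)) = 1076*(32002 + 120) = 1076*32122 = 34563272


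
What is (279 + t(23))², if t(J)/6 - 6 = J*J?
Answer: 12173121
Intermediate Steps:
t(J) = 36 + 6*J² (t(J) = 36 + 6*(J*J) = 36 + 6*J²)
(279 + t(23))² = (279 + (36 + 6*23²))² = (279 + (36 + 6*529))² = (279 + (36 + 3174))² = (279 + 3210)² = 3489² = 12173121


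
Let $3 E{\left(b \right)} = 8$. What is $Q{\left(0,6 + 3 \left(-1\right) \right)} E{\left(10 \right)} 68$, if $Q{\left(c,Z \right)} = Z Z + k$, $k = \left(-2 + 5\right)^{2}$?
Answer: $3264$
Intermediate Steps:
$k = 9$ ($k = 3^{2} = 9$)
$E{\left(b \right)} = \frac{8}{3}$ ($E{\left(b \right)} = \frac{1}{3} \cdot 8 = \frac{8}{3}$)
$Q{\left(c,Z \right)} = 9 + Z^{2}$ ($Q{\left(c,Z \right)} = Z Z + 9 = Z^{2} + 9 = 9 + Z^{2}$)
$Q{\left(0,6 + 3 \left(-1\right) \right)} E{\left(10 \right)} 68 = \left(9 + \left(6 + 3 \left(-1\right)\right)^{2}\right) \frac{8}{3} \cdot 68 = \left(9 + \left(6 - 3\right)^{2}\right) \frac{8}{3} \cdot 68 = \left(9 + 3^{2}\right) \frac{8}{3} \cdot 68 = \left(9 + 9\right) \frac{8}{3} \cdot 68 = 18 \cdot \frac{8}{3} \cdot 68 = 48 \cdot 68 = 3264$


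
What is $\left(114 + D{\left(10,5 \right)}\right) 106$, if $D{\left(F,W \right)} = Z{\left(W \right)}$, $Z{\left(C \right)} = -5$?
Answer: $11554$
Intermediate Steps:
$D{\left(F,W \right)} = -5$
$\left(114 + D{\left(10,5 \right)}\right) 106 = \left(114 - 5\right) 106 = 109 \cdot 106 = 11554$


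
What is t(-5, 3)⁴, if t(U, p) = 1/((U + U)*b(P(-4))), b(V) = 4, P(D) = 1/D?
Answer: 1/2560000 ≈ 3.9062e-7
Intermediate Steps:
t(U, p) = 1/(8*U) (t(U, p) = 1/((U + U)*4) = (¼)/(2*U) = (1/(2*U))*(¼) = 1/(8*U))
t(-5, 3)⁴ = ((⅛)/(-5))⁴ = ((⅛)*(-⅕))⁴ = (-1/40)⁴ = 1/2560000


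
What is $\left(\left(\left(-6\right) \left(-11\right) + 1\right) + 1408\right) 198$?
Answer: $292050$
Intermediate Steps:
$\left(\left(\left(-6\right) \left(-11\right) + 1\right) + 1408\right) 198 = \left(\left(66 + 1\right) + 1408\right) 198 = \left(67 + 1408\right) 198 = 1475 \cdot 198 = 292050$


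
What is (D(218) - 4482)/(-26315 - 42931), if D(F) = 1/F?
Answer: 977075/15095628 ≈ 0.064726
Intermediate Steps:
(D(218) - 4482)/(-26315 - 42931) = (1/218 - 4482)/(-26315 - 42931) = (1/218 - 4482)/(-69246) = -977075/218*(-1/69246) = 977075/15095628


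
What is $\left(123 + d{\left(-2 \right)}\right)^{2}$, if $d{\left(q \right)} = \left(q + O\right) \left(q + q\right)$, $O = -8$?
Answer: $26569$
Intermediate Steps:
$d{\left(q \right)} = 2 q \left(-8 + q\right)$ ($d{\left(q \right)} = \left(q - 8\right) \left(q + q\right) = \left(-8 + q\right) 2 q = 2 q \left(-8 + q\right)$)
$\left(123 + d{\left(-2 \right)}\right)^{2} = \left(123 + 2 \left(-2\right) \left(-8 - 2\right)\right)^{2} = \left(123 + 2 \left(-2\right) \left(-10\right)\right)^{2} = \left(123 + 40\right)^{2} = 163^{2} = 26569$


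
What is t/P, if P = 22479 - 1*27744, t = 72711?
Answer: -2693/195 ≈ -13.810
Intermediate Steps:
P = -5265 (P = 22479 - 27744 = -5265)
t/P = 72711/(-5265) = 72711*(-1/5265) = -2693/195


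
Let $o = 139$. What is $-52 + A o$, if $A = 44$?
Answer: $6064$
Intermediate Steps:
$-52 + A o = -52 + 44 \cdot 139 = -52 + 6116 = 6064$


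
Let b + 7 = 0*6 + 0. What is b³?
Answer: -343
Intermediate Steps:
b = -7 (b = -7 + (0*6 + 0) = -7 + (0 + 0) = -7 + 0 = -7)
b³ = (-7)³ = -343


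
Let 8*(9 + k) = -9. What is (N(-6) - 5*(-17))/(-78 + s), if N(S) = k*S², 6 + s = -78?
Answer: 559/324 ≈ 1.7253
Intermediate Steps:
k = -81/8 (k = -9 + (⅛)*(-9) = -9 - 9/8 = -81/8 ≈ -10.125)
s = -84 (s = -6 - 78 = -84)
N(S) = -81*S²/8
(N(-6) - 5*(-17))/(-78 + s) = (-81/8*(-6)² - 5*(-17))/(-78 - 84) = (-81/8*36 + 85)/(-162) = (-729/2 + 85)*(-1/162) = -559/2*(-1/162) = 559/324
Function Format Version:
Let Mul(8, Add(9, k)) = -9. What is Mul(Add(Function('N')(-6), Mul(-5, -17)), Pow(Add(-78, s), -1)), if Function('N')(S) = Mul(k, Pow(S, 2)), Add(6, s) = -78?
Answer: Rational(559, 324) ≈ 1.7253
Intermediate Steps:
k = Rational(-81, 8) (k = Add(-9, Mul(Rational(1, 8), -9)) = Add(-9, Rational(-9, 8)) = Rational(-81, 8) ≈ -10.125)
s = -84 (s = Add(-6, -78) = -84)
Function('N')(S) = Mul(Rational(-81, 8), Pow(S, 2))
Mul(Add(Function('N')(-6), Mul(-5, -17)), Pow(Add(-78, s), -1)) = Mul(Add(Mul(Rational(-81, 8), Pow(-6, 2)), Mul(-5, -17)), Pow(Add(-78, -84), -1)) = Mul(Add(Mul(Rational(-81, 8), 36), 85), Pow(-162, -1)) = Mul(Add(Rational(-729, 2), 85), Rational(-1, 162)) = Mul(Rational(-559, 2), Rational(-1, 162)) = Rational(559, 324)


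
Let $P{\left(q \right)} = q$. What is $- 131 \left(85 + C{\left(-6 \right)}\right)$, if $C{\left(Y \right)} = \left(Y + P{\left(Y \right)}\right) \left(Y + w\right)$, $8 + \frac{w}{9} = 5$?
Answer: $-63011$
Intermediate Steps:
$w = -27$ ($w = -72 + 9 \cdot 5 = -72 + 45 = -27$)
$C{\left(Y \right)} = 2 Y \left(-27 + Y\right)$ ($C{\left(Y \right)} = \left(Y + Y\right) \left(Y - 27\right) = 2 Y \left(-27 + Y\right)$)
$- 131 \left(85 + C{\left(-6 \right)}\right) = - 131 \left(85 + 2 \left(-6\right) \left(-27 - 6\right)\right) = - 131 \left(85 + 2 \left(-6\right) \left(-33\right)\right) = - 131 \left(85 + 396\right) = \left(-131\right) 481 = -63011$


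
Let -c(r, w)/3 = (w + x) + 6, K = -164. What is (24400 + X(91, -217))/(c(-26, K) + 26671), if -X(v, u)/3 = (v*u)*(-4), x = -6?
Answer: -212564/27163 ≈ -7.8255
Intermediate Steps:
c(r, w) = -3*w (c(r, w) = -3*((w - 6) + 6) = -3*((-6 + w) + 6) = -3*w)
X(v, u) = 12*u*v (X(v, u) = -3*v*u*(-4) = -3*u*v*(-4) = -(-12)*u*v = 12*u*v)
(24400 + X(91, -217))/(c(-26, K) + 26671) = (24400 + 12*(-217)*91)/(-3*(-164) + 26671) = (24400 - 236964)/(492 + 26671) = -212564/27163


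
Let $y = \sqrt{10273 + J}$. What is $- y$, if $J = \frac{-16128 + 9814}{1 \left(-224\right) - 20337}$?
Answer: $- \frac{\sqrt{4343089070987}}{20561} \approx -101.36$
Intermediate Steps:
$J = \frac{6314}{20561}$ ($J = - \frac{6314}{-224 - 20337} = - \frac{6314}{-20561} = \left(-6314\right) \left(- \frac{1}{20561}\right) = \frac{6314}{20561} \approx 0.30709$)
$y = \frac{\sqrt{4343089070987}}{20561}$ ($y = \sqrt{10273 + \frac{6314}{20561}} = \sqrt{\frac{211229467}{20561}} = \frac{\sqrt{4343089070987}}{20561} \approx 101.36$)
$- y = - \frac{\sqrt{4343089070987}}{20561}$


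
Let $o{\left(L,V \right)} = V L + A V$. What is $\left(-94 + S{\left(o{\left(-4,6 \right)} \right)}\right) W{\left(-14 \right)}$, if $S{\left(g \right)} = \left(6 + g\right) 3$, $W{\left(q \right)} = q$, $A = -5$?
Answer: $3332$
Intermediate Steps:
$o{\left(L,V \right)} = - 5 V + L V$ ($o{\left(L,V \right)} = V L - 5 V = L V - 5 V = - 5 V + L V$)
$S{\left(g \right)} = 18 + 3 g$
$\left(-94 + S{\left(o{\left(-4,6 \right)} \right)}\right) W{\left(-14 \right)} = \left(-94 + \left(18 + 3 \cdot 6 \left(-5 - 4\right)\right)\right) \left(-14\right) = \left(-94 + \left(18 + 3 \cdot 6 \left(-9\right)\right)\right) \left(-14\right) = \left(-94 + \left(18 + 3 \left(-54\right)\right)\right) \left(-14\right) = \left(-94 + \left(18 - 162\right)\right) \left(-14\right) = \left(-94 - 144\right) \left(-14\right) = \left(-238\right) \left(-14\right) = 3332$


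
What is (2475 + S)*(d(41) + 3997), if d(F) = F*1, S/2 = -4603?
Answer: -27179778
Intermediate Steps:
S = -9206 (S = 2*(-4603) = -9206)
d(F) = F
(2475 + S)*(d(41) + 3997) = (2475 - 9206)*(41 + 3997) = -6731*4038 = -27179778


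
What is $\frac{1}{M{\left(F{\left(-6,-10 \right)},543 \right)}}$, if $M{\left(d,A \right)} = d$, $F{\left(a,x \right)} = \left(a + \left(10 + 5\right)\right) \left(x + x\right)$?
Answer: $- \frac{1}{180} \approx -0.0055556$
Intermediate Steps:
$F{\left(a,x \right)} = 2 x \left(15 + a\right)$ ($F{\left(a,x \right)} = \left(a + 15\right) 2 x = \left(15 + a\right) 2 x = 2 x \left(15 + a\right)$)
$\frac{1}{M{\left(F{\left(-6,-10 \right)},543 \right)}} = \frac{1}{2 \left(-10\right) \left(15 - 6\right)} = \frac{1}{2 \left(-10\right) 9} = \frac{1}{-180} = - \frac{1}{180}$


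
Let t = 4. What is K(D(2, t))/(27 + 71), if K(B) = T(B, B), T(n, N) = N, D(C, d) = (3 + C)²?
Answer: 25/98 ≈ 0.25510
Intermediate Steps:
K(B) = B
K(D(2, t))/(27 + 71) = (3 + 2)²/(27 + 71) = 5²/98 = (1/98)*25 = 25/98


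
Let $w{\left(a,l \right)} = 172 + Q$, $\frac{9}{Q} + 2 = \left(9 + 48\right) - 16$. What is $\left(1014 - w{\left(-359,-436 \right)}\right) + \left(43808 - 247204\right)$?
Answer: $- \frac{2633205}{13} \approx -2.0255 \cdot 10^{5}$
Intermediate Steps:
$Q = \frac{3}{13}$ ($Q = \frac{9}{-2 + \left(\left(9 + 48\right) - 16\right)} = \frac{9}{-2 + \left(57 - 16\right)} = \frac{9}{-2 + 41} = \frac{9}{39} = 9 \cdot \frac{1}{39} = \frac{3}{13} \approx 0.23077$)
$w{\left(a,l \right)} = \frac{2239}{13}$ ($w{\left(a,l \right)} = 172 + \frac{3}{13} = \frac{2239}{13}$)
$\left(1014 - w{\left(-359,-436 \right)}\right) + \left(43808 - 247204\right) = \left(1014 - \frac{2239}{13}\right) + \left(43808 - 247204\right) = \frac{10943}{13} - 203396 = - \frac{2633205}{13}$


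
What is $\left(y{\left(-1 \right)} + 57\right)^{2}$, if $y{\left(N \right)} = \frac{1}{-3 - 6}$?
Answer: $\frac{262144}{81} \approx 3236.3$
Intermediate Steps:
$y{\left(N \right)} = - \frac{1}{9}$ ($y{\left(N \right)} = \frac{1}{-3 - 6} = \frac{1}{-9} = - \frac{1}{9}$)
$\left(y{\left(-1 \right)} + 57\right)^{2} = \left(- \frac{1}{9} + 57\right)^{2} = \left(\frac{512}{9}\right)^{2} = \frac{262144}{81}$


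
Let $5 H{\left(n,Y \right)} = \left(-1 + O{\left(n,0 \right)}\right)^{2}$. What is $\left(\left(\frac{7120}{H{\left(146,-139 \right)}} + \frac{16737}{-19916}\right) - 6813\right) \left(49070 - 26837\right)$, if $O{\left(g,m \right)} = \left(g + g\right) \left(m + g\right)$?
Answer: $- \frac{61610278707485224365}{406689679084} \approx -1.5149 \cdot 10^{8}$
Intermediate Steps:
$O{\left(g,m \right)} = 2 g \left(g + m\right)$
$H{\left(n,Y \right)} = \frac{\left(-1 + 2 n^{2}\right)^{2}}{5}$ ($H{\left(n,Y \right)} = \frac{\left(-1 + 2 n \left(n + 0\right)\right)^{2}}{5} = \frac{\left(-1 + 2 n n\right)^{2}}{5} = \frac{\left(-1 + 2 n^{2}\right)^{2}}{5}$)
$\left(\left(\frac{7120}{H{\left(146,-139 \right)}} + \frac{16737}{-19916}\right) - 6813\right) \left(49070 - 26837\right) = \left(\left(\frac{7120}{\frac{1}{5} \left(-1 + 2 \cdot 146^{2}\right)^{2}} + \frac{16737}{-19916}\right) - 6813\right) \left(49070 - 26837\right) = \left(\left(\frac{7120}{\frac{1}{5} \left(-1 + 2 \cdot 21316\right)^{2}} + 16737 \left(- \frac{1}{19916}\right)\right) - 6813\right) 22233 = \left(\left(\frac{7120}{\frac{1}{5} \left(-1 + 42632\right)^{2}} - \frac{16737}{19916}\right) - 6813\right) 22233 = \left(\left(\frac{7120}{\frac{1}{5} \cdot 42631^{2}} - \frac{16737}{19916}\right) - 6813\right) 22233 = \left(\left(\frac{7120}{\frac{1}{5} \cdot 1817402161} - \frac{16737}{19916}\right) - 6813\right) 22233 = \left(\left(\frac{7120}{\frac{1817402161}{5}} - \frac{16737}{19916}\right) - 6813\right) 22233 = \left(\left(7120 \cdot \frac{5}{1817402161} - \frac{16737}{19916}\right) - 6813\right) 22233 = \left(\left(\frac{400}{20420249} - \frac{16737}{19916}\right) - 6813\right) 22233 = \left(- \frac{341765741113}{406689679084} - 6813\right) 22233 = \left(- \frac{2771118549340405}{406689679084}\right) 22233 = - \frac{61610278707485224365}{406689679084}$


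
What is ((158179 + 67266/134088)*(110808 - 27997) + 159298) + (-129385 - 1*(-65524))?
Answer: 7911855281757/604 ≈ 1.3099e+10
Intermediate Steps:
((158179 + 67266/134088)*(110808 - 27997) + 159298) + (-129385 - 1*(-65524)) = ((158179 + 67266*(1/134088))*82811 + 159298) + (-129385 + 65524) = ((158179 + 303/604)*82811 + 159298) - 63861 = ((95540419/604)*82811 + 159298) - 63861 = (7911797637809/604 + 159298) - 63861 = 7911893853801/604 - 63861 = 7911855281757/604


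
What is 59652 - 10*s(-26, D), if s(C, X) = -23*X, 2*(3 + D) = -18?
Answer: 56892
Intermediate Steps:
D = -12 (D = -3 + (½)*(-18) = -3 - 9 = -12)
59652 - 10*s(-26, D) = 59652 - 10*(-23*(-12)) = 59652 - 10*276 = 59652 - 1*2760 = 59652 - 2760 = 56892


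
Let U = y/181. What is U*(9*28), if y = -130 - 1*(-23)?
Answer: -26964/181 ≈ -148.97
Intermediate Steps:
y = -107 (y = -130 + 23 = -107)
U = -107/181 ≈ -0.59116
U*(9*28) = -963*28/181 = -107/181*252 = -26964/181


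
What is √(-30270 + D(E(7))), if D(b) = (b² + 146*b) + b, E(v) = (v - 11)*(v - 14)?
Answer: I*√25370 ≈ 159.28*I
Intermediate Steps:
E(v) = (-14 + v)*(-11 + v) (E(v) = (-11 + v)*(-14 + v) = (-14 + v)*(-11 + v))
D(b) = b² + 147*b
√(-30270 + D(E(7))) = √(-30270 + (154 + 7² - 25*7)*(147 + (154 + 7² - 25*7))) = √(-30270 + (154 + 49 - 175)*(147 + (154 + 49 - 175))) = √(-30270 + 28*(147 + 28)) = √(-30270 + 28*175) = √(-30270 + 4900) = √(-25370) = I*√25370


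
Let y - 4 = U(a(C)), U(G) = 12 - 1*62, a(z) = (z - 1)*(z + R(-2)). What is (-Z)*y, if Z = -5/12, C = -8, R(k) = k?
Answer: -115/6 ≈ -19.167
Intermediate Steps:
Z = -5/12 (Z = -5*1/12 = -5/12 ≈ -0.41667)
a(z) = (-1 + z)*(-2 + z) (a(z) = (z - 1)*(z - 2) = (-1 + z)*(-2 + z))
U(G) = -50 (U(G) = 12 - 62 = -50)
y = -46 (y = 4 - 50 = -46)
(-Z)*y = -1*(-5/12)*(-46) = (5/12)*(-46) = -115/6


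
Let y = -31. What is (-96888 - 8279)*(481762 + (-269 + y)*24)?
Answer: -49908261854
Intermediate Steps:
(-96888 - 8279)*(481762 + (-269 + y)*24) = (-96888 - 8279)*(481762 + (-269 - 31)*24) = -105167*(481762 - 300*24) = -105167*(481762 - 7200) = -105167*474562 = -49908261854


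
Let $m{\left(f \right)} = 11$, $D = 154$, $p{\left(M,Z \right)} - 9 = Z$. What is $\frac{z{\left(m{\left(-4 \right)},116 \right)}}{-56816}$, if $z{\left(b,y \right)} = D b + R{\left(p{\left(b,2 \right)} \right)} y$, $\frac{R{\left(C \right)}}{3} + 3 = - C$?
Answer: $\frac{1589}{28408} \approx 0.055935$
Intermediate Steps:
$p{\left(M,Z \right)} = 9 + Z$
$R{\left(C \right)} = -9 - 3 C$ ($R{\left(C \right)} = -9 + 3 \left(- C\right) = -9 - 3 C$)
$z{\left(b,y \right)} = - 42 y + 154 b$ ($z{\left(b,y \right)} = 154 b + \left(-9 - 3 \left(9 + 2\right)\right) y = 154 b + \left(-9 - 33\right) y = 154 b - 42 y = - 42 y + 154 b$)
$\frac{z{\left(m{\left(-4 \right)},116 \right)}}{-56816} = \frac{\left(-42\right) 116 + 154 \cdot 11}{-56816} = \left(-4872 + 1694\right) \left(- \frac{1}{56816}\right) = \left(-3178\right) \left(- \frac{1}{56816}\right) = \frac{1589}{28408}$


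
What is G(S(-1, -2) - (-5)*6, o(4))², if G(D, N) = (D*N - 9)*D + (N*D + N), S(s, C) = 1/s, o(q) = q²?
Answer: 187005625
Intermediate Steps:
G(D, N) = N + D*N + D*(-9 + D*N) (G(D, N) = (-9 + D*N)*D + (D*N + N) = D*(-9 + D*N) + (N + D*N) = N + D*N + D*(-9 + D*N))
G(S(-1, -2) - (-5)*6, o(4))² = (4² - 9*(1/(-1) - (-5)*6) + (1/(-1) - (-5)*6)*4² + 4²*(1/(-1) - (-5)*6)²)² = (16 - 9*(-1 - 1*(-30)) + (-1 - 1*(-30))*16 + 16*(-1 - 1*(-30))²)² = (16 - 9*(-1 + 30) + (-1 + 30)*16 + 16*(-1 + 30)²)² = (16 - 9*29 + 29*16 + 16*29²)² = (16 - 261 + 464 + 16*841)² = (16 - 261 + 464 + 13456)² = 13675² = 187005625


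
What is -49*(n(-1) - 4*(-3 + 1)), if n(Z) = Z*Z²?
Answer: -343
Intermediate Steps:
n(Z) = Z³
-49*(n(-1) - 4*(-3 + 1)) = -49*((-1)³ - 4*(-3 + 1)) = -49*(-1 - 4*(-2)) = -49*(-1 + 8) = -49*7 = -343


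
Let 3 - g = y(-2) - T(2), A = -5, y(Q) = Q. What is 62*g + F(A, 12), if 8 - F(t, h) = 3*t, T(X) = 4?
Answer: 581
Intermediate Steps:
F(t, h) = 8 - 3*t
g = 9 (g = 3 - (-2 - 1*4) = 3 - (-2 - 4) = 3 - 1*(-6) = 3 + 6 = 9)
62*g + F(A, 12) = 62*9 + (8 - 3*(-5)) = 558 + (8 + 15) = 558 + 23 = 581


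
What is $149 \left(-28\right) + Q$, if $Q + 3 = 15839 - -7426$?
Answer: $19090$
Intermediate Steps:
$Q = 23262$ ($Q = -3 + \left(15839 - -7426\right) = -3 + \left(15839 + 7426\right) = -3 + 23265 = 23262$)
$149 \left(-28\right) + Q = 149 \left(-28\right) + 23262 = -4172 + 23262 = 19090$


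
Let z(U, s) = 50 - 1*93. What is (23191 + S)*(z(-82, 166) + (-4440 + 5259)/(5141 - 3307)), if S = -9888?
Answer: -148315147/262 ≈ -5.6609e+5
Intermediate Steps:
z(U, s) = -43 (z(U, s) = 50 - 93 = -43)
(23191 + S)*(z(-82, 166) + (-4440 + 5259)/(5141 - 3307)) = (23191 - 9888)*(-43 + (-4440 + 5259)/(5141 - 3307)) = 13303*(-43 + 819/1834) = 13303*(-43 + 819*(1/1834)) = 13303*(-43 + 117/262) = 13303*(-11149/262) = -148315147/262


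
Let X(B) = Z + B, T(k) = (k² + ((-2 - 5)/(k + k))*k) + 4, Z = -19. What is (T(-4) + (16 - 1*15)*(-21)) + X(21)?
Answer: -5/2 ≈ -2.5000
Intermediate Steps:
T(k) = ½ + k² (T(k) = (k² + (-7*1/(2*k))*k) + 4 = (k² + (-7/(2*k))*k) + 4 = (k² - 7/2) + 4 = (-7/2 + k²) + 4 = ½ + k²)
X(B) = -19 + B
(T(-4) + (16 - 1*15)*(-21)) + X(21) = ((½ + (-4)²) + (16 - 1*15)*(-21)) + (-19 + 21) = ((½ + 16) + (16 - 15)*(-21)) + 2 = (33/2 + 1*(-21)) + 2 = (33/2 - 21) + 2 = -9/2 + 2 = -5/2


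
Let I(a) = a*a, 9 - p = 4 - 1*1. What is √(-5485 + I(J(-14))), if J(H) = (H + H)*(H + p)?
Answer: √44691 ≈ 211.40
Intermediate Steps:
p = 6 (p = 9 - (4 - 1*1) = 9 - (4 - 1) = 9 - 1*3 = 9 - 3 = 6)
J(H) = 2*H*(6 + H) (J(H) = (H + H)*(H + 6) = (2*H)*(6 + H) = 2*H*(6 + H))
I(a) = a²
√(-5485 + I(J(-14))) = √(-5485 + (2*(-14)*(6 - 14))²) = √(-5485 + (2*(-14)*(-8))²) = √(-5485 + 224²) = √(-5485 + 50176) = √44691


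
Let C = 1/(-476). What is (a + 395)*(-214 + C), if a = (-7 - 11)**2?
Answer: -73240935/476 ≈ -1.5387e+5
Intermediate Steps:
C = -1/476 ≈ -0.0021008
a = 324 (a = (-18)**2 = 324)
(a + 395)*(-214 + C) = (324 + 395)*(-214 - 1/476) = 719*(-101865/476) = -73240935/476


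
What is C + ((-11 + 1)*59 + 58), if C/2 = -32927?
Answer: -66386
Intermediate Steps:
C = -65854 (C = 2*(-32927) = -65854)
C + ((-11 + 1)*59 + 58) = -65854 + ((-11 + 1)*59 + 58) = -65854 + (-10*59 + 58) = -65854 + (-590 + 58) = -65854 - 532 = -66386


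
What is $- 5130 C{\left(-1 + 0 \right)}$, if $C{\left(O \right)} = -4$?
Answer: $20520$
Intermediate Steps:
$- 5130 C{\left(-1 + 0 \right)} = \left(-5130\right) \left(-4\right) = 20520$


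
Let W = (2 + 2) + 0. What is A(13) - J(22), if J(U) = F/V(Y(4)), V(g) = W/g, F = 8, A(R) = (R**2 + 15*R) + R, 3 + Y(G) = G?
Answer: 375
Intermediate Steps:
W = 4 (W = 4 + 0 = 4)
Y(G) = -3 + G
A(R) = R**2 + 16*R
V(g) = 4/g
J(U) = 2 (J(U) = 8/((4/(-3 + 4))) = 8/((4/1)) = 8/((4*1)) = 8/4 = 8*(1/4) = 2)
A(13) - J(22) = 13*(16 + 13) - 1*2 = 13*29 - 2 = 377 - 2 = 375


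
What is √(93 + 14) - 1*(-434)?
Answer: 434 + √107 ≈ 444.34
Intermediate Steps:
√(93 + 14) - 1*(-434) = √107 + 434 = 434 + √107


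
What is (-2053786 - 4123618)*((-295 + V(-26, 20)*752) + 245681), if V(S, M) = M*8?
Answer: -2259113707224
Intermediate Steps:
V(S, M) = 8*M
(-2053786 - 4123618)*((-295 + V(-26, 20)*752) + 245681) = (-2053786 - 4123618)*((-295 + (8*20)*752) + 245681) = -6177404*((-295 + 160*752) + 245681) = -6177404*((-295 + 120320) + 245681) = -6177404*(120025 + 245681) = -6177404*365706 = -2259113707224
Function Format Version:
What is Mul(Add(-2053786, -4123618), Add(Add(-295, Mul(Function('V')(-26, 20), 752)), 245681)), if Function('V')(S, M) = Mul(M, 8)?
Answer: -2259113707224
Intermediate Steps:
Function('V')(S, M) = Mul(8, M)
Mul(Add(-2053786, -4123618), Add(Add(-295, Mul(Function('V')(-26, 20), 752)), 245681)) = Mul(Add(-2053786, -4123618), Add(Add(-295, Mul(Mul(8, 20), 752)), 245681)) = Mul(-6177404, Add(Add(-295, Mul(160, 752)), 245681)) = Mul(-6177404, Add(Add(-295, 120320), 245681)) = Mul(-6177404, Add(120025, 245681)) = Mul(-6177404, 365706) = -2259113707224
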